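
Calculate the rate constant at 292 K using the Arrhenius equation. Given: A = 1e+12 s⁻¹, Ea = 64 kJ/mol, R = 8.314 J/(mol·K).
3.56e+00 s⁻¹

k = A·exp(-Ea/(R·T)) = 1e+12·exp(-64000/(8.314·292)) = 1e+12·exp(-26.3625) = 1e+12·3.5555e-12 = 3.56e+00 s⁻¹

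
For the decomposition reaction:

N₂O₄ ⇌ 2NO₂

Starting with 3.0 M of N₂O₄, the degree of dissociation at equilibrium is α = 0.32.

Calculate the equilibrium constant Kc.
K_c = 1.8071

x = α·[A]₀ = 0.32 × 3.0 = 0.96 M dissociated.
At eq: [N₂O₄] = 3.0 − 0.96 = 2.04 M; [NO₂] = 2x = 1.92 M.
Kc = [NO₂]²/[N₂O₄] = (1.92)²/2.04 = 1.807.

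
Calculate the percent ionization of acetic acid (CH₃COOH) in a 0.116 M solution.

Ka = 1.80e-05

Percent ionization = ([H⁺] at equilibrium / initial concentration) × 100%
Percent ionization = 1.24%

Let x = [H⁺]. Ka = x²/(C - x) ⇒ x² + (1.80e-05)x - (1.80e-05)(0.116) = 0. x = 1.4360e-03. Percent = (1.4360e-03/0.116) × 100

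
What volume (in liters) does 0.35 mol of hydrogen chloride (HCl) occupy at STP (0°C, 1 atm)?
At STP, 1 mol of gas occupies 22.4 L
Volume = 0.35 mol × 22.4 L/mol = 7.84 L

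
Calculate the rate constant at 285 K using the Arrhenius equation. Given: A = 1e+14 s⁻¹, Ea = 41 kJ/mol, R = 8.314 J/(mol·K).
3.06e+06 s⁻¹

k = A·exp(-Ea/(R·T)) = 1e+14·exp(-41000/(8.314·285)) = 1e+14·exp(-17.3033) = 1e+14·3.0568e-08 = 3.06e+06 s⁻¹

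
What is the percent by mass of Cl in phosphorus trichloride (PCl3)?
Mass of Cl in formula = 35.45 × 3 = 106.35 g/mol
Molar mass = 137.32 g/mol
% Cl = (106.35/137.32) × 100% = 77.45%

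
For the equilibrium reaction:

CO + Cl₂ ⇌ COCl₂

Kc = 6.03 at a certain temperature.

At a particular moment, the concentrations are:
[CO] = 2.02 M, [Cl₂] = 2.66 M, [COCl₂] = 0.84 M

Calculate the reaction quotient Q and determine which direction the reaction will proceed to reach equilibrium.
Q = 0.156, Q < K, reaction proceeds forward (toward products)

Q = ([COCl₂]) / ([CO] × [Cl₂])
  = ((0.84)) / ((2.02)·(2.66)) = 0.84/5.3732 = 0.1563
Since Q = 0.1563 < Kc = 6.03, the reaction proceeds forward (toward products) to reach equilibrium.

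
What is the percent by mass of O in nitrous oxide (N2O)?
Mass of O in formula = 16.0 × 1 = 16 g/mol
Molar mass = 44.02 g/mol
% O = (16/44.02) × 100% = 36.35%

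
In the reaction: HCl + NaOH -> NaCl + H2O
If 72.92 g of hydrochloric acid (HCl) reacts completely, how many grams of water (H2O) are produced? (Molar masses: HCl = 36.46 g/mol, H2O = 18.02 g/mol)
Moles of HCl = 72.92 g ÷ 36.46 g/mol = 2 mol
Mole ratio: 1 mol H2O / 1 mol HCl
Moles of H2O = 2 × (1/1) = 2 mol
Mass of H2O = 2 mol × 18.02 g/mol = 36.04 g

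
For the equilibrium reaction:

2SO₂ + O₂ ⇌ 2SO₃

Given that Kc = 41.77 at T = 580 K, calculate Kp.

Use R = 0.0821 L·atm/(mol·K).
K_p = 0.8772

Δn = (moles gaseous products) − (moles gaseous reactants) = -1
T = 580 K; RT = 0.0821 × 580 = 47.618
Kp = Kc·(RT)^Δn = 41.77 × (47.618)^-1 = 41.77 × 0.0210005 = 0.8772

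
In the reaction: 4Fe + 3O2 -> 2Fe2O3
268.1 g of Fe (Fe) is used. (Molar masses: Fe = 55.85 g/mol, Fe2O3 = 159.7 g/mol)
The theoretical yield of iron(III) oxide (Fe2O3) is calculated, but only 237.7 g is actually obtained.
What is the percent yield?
Moles of Fe = 268.1 g ÷ 55.85 g/mol = 4.80036 mol
Mole ratio: 2 mol Fe2O3 / 4 mol Fe
Moles of Fe2O3 = 4.80036 × (2/4) = 2.40018 mol
Theoretical yield = 2.40018 mol × 159.7 g/mol = 383.31 g
Actual yield = 237.7 g
Percent yield = (237.7 / 383.31) × 100% = 62.0%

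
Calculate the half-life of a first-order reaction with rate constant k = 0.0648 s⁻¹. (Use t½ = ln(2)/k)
10.70 s

t½ = ln(2)/k = 0.6931/0.0648 = 10.70 s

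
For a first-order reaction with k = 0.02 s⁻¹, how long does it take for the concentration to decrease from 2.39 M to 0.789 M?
55.41 s

From ln[A] = ln[A]₀ - k·t: t = ln([A]₀/[A])/k = ln(2.39/0.789)/0.02 = ln(3.0292)/0.02 = 1.1083/0.02 = 55.41 s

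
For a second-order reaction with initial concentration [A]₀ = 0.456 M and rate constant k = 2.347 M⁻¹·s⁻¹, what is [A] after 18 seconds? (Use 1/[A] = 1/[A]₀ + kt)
0.0225 M

1/[A] = 1/[A]₀ + k·t = 1/0.456 + (2.347)·(18) = 2.1930 + 42.2460 = 44.4390
[A] = 1/44.4390 = 0.0225 M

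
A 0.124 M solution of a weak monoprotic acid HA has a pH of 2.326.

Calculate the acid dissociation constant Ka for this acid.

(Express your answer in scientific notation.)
K_a = 1.87e-04

[H⁺] = 10^(−pH) = 10^(−2.326) = 4.721e-03 M. For HA ⇌ H⁺ + A⁻, Ka = x²/(C − x) = (4.721e-03)²/(0.124 − 4.721e-03) = 1.87e-04.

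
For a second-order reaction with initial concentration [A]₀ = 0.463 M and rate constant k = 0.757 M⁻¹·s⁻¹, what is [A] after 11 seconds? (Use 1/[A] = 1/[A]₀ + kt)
0.0954 M

1/[A] = 1/[A]₀ + k·t = 1/0.463 + (0.757)·(11) = 2.1598 + 8.3270 = 10.4868
[A] = 1/10.4868 = 0.0954 M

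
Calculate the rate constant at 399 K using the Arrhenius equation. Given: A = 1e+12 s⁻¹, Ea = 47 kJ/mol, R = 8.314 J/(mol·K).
7.03e+05 s⁻¹

k = A·exp(-Ea/(R·T)) = 1e+12·exp(-47000/(8.314·399)) = 1e+12·exp(-14.1682) = 1e+12·7.0279e-07 = 7.03e+05 s⁻¹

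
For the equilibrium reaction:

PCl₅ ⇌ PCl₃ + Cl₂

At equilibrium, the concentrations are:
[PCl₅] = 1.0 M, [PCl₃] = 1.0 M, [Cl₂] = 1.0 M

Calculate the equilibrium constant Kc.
K_c = 1.0000

Kc = ([PCl₃] × [Cl₂]) / ([PCl₅])
   = ((1.0)·(1.0)) / ((1.0))
   = 1 / 1 = 1.0000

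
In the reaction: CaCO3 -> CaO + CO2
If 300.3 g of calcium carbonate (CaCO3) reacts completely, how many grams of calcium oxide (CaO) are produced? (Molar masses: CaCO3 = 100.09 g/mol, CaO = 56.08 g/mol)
Moles of CaCO3 = 300.3 g ÷ 100.09 g/mol = 3.0003 mol
Mole ratio: 1 mol CaO / 1 mol CaCO3
Moles of CaO = 3.0003 × (1/1) = 3.0003 mol
Mass of CaO = 3.0003 mol × 56.08 g/mol = 168.3 g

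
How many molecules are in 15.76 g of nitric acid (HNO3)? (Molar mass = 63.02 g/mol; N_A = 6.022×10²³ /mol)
Moles = 15.76 g ÷ 63.02 g/mol = 0.250079 mol
Molecules = 0.250079 mol × 6.022×10²³ /mol = 1.506e+23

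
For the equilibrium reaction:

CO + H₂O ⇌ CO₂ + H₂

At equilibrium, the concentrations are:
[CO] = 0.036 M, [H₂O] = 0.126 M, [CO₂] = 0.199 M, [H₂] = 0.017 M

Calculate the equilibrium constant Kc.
K_c = 0.7458

Kc = ([CO₂] × [H₂]) / ([CO] × [H₂O])
   = ((0.199)·(0.017)) / ((0.036)·(0.126))
   = 0.003383 / 0.004536 = 0.7458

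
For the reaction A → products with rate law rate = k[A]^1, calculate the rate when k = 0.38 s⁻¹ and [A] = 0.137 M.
0.05206 M/s

rate = k·[A]^1 = 0.38·(0.137)^1 = 0.38·0.137 = 0.05206 M/s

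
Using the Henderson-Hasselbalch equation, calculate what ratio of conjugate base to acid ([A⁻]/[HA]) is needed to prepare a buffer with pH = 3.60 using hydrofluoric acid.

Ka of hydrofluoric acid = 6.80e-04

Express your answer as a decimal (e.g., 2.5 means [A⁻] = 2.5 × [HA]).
[A⁻]/[HA] = 2.707

pKa = −log(6.80e-04) = 3.1675. pH = pKa + log([A⁻]/[HA]). 3.60 = 3.1675 + log(ratio). log(ratio) = 3.60 − 3.1675 = 0.4325. ratio = 10^(0.4325) = 2.707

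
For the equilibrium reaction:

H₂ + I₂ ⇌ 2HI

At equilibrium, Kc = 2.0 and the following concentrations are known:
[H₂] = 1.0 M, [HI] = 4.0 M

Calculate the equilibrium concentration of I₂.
[I₂] = 8.0000 M

Kc = ([HI]^2) / ([H₂] × [I₂]) = 2.0
[I₂]^1 = (product terms)/(Kc · other reactant terms) = 16 / (2.0 · 1) = 8
[I₂] = 8.0000 M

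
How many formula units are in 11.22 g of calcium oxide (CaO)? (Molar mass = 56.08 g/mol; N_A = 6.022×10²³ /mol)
Moles = 11.22 g ÷ 56.08 g/mol = 0.200071 mol
Formula units = 0.200071 mol × 6.022×10²³ /mol = 1.205e+23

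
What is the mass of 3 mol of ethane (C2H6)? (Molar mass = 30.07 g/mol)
Mass = 3 mol × 30.07 g/mol = 90.21 g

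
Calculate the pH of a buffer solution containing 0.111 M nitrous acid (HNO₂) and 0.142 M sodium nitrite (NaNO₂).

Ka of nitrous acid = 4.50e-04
pH = 3.45

pKa = -log(4.50e-04) = 3.35. pH = pKa + log([A⁻]/[HA]) = 3.35 + log(0.142/0.111)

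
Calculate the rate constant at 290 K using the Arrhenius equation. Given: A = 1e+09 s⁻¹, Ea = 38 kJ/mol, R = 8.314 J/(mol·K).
1.43e+02 s⁻¹

k = A·exp(-Ea/(R·T)) = 1e+09·exp(-38000/(8.314·290)) = 1e+09·exp(-15.7607) = 1e+09·1.4296e-07 = 1.43e+02 s⁻¹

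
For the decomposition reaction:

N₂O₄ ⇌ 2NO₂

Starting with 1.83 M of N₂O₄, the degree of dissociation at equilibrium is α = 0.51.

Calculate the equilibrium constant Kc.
K_c = 3.8856

x = α·[A]₀ = 0.51 × 1.83 = 0.9333 M dissociated.
At eq: [N₂O₄] = 1.83 − 0.9333 = 0.8967 M; [NO₂] = 2x = 1.867 M.
Kc = [NO₂]²/[N₂O₄] = (1.867)²/0.8967 = 3.886.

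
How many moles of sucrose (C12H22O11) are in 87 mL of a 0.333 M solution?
Moles = Molarity × Volume (L)
Moles = 0.333 M × 0.087 L = 0.02897 mol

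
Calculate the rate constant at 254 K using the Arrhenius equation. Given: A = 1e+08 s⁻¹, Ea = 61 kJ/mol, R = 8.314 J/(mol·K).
2.85e-05 s⁻¹

k = A·exp(-Ea/(R·T)) = 1e+08·exp(-61000/(8.314·254)) = 1e+08·exp(-28.8859) = 1e+08·2.8511e-13 = 2.85e-05 s⁻¹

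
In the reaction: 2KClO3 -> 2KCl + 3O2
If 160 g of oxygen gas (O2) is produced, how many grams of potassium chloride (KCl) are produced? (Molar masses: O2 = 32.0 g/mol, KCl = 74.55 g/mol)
Moles of O2 = 160 g ÷ 32.0 g/mol = 5 mol
Mole ratio: 2 mol KCl / 3 mol O2
Moles of KCl = 5 × (2/3) = 3.33333 mol
Mass of KCl = 3.33333 mol × 74.55 g/mol = 248.5 g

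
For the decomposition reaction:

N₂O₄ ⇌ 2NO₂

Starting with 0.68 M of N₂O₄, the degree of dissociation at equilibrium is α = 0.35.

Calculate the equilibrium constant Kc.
K_c = 0.5126

x = α·[A]₀ = 0.35 × 0.68 = 0.238 M dissociated.
At eq: [N₂O₄] = 0.68 − 0.238 = 0.442 M; [NO₂] = 2x = 0.476 M.
Kc = [NO₂]²/[N₂O₄] = (0.476)²/0.442 = 0.5126.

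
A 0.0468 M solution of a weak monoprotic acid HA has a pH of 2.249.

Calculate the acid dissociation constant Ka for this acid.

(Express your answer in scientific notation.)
K_a = 7.72e-04

[H⁺] = 10^(−pH) = 10^(−2.249) = 5.636e-03 M. For HA ⇌ H⁺ + A⁻, Ka = x²/(C − x) = (5.636e-03)²/(0.0468 − 5.636e-03) = 7.72e-04.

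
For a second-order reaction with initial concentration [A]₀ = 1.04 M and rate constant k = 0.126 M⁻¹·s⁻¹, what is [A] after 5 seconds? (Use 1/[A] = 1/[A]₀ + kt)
0.6283 M

1/[A] = 1/[A]₀ + k·t = 1/1.04 + (0.126)·(5) = 0.9615 + 0.6300 = 1.5915
[A] = 1/1.5915 = 0.6283 M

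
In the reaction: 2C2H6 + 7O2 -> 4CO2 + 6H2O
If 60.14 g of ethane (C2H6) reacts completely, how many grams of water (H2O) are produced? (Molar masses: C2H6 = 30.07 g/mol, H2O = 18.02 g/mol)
Moles of C2H6 = 60.14 g ÷ 30.07 g/mol = 2 mol
Mole ratio: 6 mol H2O / 2 mol C2H6
Moles of H2O = 2 × (6/2) = 6 mol
Mass of H2O = 6 mol × 18.02 g/mol = 108.1 g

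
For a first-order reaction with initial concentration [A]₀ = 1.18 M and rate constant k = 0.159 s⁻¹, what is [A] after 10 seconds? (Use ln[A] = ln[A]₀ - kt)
0.2406 M

ln[A] = ln[A]₀ - k·t = ln(1.18) - (0.159)·(10) = 0.1655 - 1.5900 = -1.4245
[A] = e^(-1.4245) = 0.2406 M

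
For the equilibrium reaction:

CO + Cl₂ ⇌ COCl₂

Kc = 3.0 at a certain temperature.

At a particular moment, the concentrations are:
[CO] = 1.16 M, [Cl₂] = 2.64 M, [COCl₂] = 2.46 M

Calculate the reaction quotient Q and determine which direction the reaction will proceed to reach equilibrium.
Q = 0.803, Q < K, reaction proceeds forward (toward products)

Q = ([COCl₂]) / ([CO] × [Cl₂])
  = ((2.46)) / ((1.16)·(2.64)) = 2.46/3.0624 = 0.8033
Since Q = 0.8033 < Kc = 3.0, the reaction proceeds forward (toward products) to reach equilibrium.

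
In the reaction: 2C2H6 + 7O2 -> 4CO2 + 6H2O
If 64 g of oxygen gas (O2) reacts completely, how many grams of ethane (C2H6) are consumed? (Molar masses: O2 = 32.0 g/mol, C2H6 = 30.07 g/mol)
Moles of O2 = 64 g ÷ 32.0 g/mol = 2 mol
Mole ratio: 2 mol C2H6 / 7 mol O2
Moles of C2H6 = 2 × (2/7) = 0.571429 mol
Mass of C2H6 = 0.571429 mol × 30.07 g/mol = 17.18 g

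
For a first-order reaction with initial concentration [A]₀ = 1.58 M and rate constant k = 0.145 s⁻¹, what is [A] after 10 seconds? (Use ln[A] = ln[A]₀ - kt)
0.3706 M

ln[A] = ln[A]₀ - k·t = ln(1.58) - (0.145)·(10) = 0.4574 - 1.4500 = -0.9926
[A] = e^(-0.9926) = 0.3706 M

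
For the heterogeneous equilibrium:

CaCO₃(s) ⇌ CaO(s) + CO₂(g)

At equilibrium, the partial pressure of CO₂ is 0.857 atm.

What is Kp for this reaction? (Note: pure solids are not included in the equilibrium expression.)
K_p = 0.857

Solids (CaCO₃, CaO) have activity 1 and are excluded.
Kp = P(CO₂) = 0.857.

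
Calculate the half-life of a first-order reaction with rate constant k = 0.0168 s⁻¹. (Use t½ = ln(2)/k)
41.26 s

t½ = ln(2)/k = 0.6931/0.0168 = 41.26 s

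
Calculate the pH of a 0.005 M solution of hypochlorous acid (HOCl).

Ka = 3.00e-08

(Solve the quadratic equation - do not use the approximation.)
pH = 4.91

x² + Ka×x - Ka×C = 0. Using quadratic formula: [H⁺] = 1.2232e-05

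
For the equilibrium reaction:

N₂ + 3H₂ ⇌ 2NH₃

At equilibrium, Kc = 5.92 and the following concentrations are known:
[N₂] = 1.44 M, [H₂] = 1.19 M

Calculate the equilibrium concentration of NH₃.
[NH₃] = 3.7902 M

Kc = ([NH₃]^2) / ([N₂] × [H₂]^3) = 5.92
[NH₃]^2 = Kc · (reactant terms)/(other product terms) = 5.92 · 2.4266 / 1 = 14.366
[NH₃] = (14.366)^(1/2) = 3.7902 M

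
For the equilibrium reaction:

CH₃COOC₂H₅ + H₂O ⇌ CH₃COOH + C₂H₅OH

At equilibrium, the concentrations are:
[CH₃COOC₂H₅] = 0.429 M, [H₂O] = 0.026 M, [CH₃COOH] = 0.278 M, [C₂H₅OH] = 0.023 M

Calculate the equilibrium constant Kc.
K_c = 0.5732

Kc = ([CH₃COOH] × [C₂H₅OH]) / ([CH₃COOC₂H₅] × [H₂O])
   = ((0.278)·(0.023)) / ((0.429)·(0.026))
   = 0.006394 / 0.011154 = 0.5732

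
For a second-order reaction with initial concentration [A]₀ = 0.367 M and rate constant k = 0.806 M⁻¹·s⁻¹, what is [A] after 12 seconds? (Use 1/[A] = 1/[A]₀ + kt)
0.0807 M

1/[A] = 1/[A]₀ + k·t = 1/0.367 + (0.806)·(12) = 2.7248 + 9.6720 = 12.3968
[A] = 1/12.3968 = 0.0807 M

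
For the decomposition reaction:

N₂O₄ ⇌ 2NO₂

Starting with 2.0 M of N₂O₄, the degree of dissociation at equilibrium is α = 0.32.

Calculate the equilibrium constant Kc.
K_c = 1.2047

x = α·[A]₀ = 0.32 × 2.0 = 0.64 M dissociated.
At eq: [N₂O₄] = 2.0 − 0.64 = 1.36 M; [NO₂] = 2x = 1.28 M.
Kc = [NO₂]²/[N₂O₄] = (1.28)²/1.36 = 1.205.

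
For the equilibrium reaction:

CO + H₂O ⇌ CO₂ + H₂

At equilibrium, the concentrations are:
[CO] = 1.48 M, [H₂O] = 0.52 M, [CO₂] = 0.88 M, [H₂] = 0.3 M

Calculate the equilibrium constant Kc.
K_c = 0.3430

Kc = ([CO₂] × [H₂]) / ([CO] × [H₂O])
   = ((0.88)·(0.3)) / ((1.48)·(0.52))
   = 0.264 / 0.7696 = 0.3430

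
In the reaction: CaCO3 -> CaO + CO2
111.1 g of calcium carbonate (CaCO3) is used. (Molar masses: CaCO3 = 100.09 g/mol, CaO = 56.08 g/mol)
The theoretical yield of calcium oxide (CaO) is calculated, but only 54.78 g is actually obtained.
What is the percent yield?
Moles of CaCO3 = 111.1 g ÷ 100.09 g/mol = 1.11 mol
Mole ratio: 1 mol CaO / 1 mol CaCO3
Moles of CaO = 1.11 × (1/1) = 1.11 mol
Theoretical yield = 1.11 mol × 56.08 g/mol = 62.249 g
Actual yield = 54.78 g
Percent yield = (54.78 / 62.249) × 100% = 88.0%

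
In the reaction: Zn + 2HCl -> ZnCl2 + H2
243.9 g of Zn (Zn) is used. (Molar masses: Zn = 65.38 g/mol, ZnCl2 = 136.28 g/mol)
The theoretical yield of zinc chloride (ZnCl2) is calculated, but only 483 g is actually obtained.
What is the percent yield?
Moles of Zn = 243.9 g ÷ 65.38 g/mol = 3.7305 mol
Mole ratio: 1 mol ZnCl2 / 1 mol Zn
Moles of ZnCl2 = 3.7305 × (1/1) = 3.7305 mol
Theoretical yield = 3.7305 mol × 136.28 g/mol = 508.39 g
Actual yield = 483 g
Percent yield = (483 / 508.39) × 100% = 95.0%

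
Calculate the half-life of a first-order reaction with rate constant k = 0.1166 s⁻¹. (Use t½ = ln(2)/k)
5.94 s

t½ = ln(2)/k = 0.6931/0.1166 = 5.94 s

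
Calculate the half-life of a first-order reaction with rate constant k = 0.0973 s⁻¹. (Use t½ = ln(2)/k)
7.12 s

t½ = ln(2)/k = 0.6931/0.0973 = 7.12 s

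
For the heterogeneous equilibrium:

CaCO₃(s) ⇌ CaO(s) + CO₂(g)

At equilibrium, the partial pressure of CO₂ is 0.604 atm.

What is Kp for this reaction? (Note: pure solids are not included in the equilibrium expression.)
K_p = 0.604

Solids (CaCO₃, CaO) have activity 1 and are excluded.
Kp = P(CO₂) = 0.604.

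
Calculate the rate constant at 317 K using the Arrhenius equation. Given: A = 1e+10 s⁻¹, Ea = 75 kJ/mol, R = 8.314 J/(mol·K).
4.38e-03 s⁻¹

k = A·exp(-Ea/(R·T)) = 1e+10·exp(-75000/(8.314·317)) = 1e+10·exp(-28.4572) = 1e+10·4.3772e-13 = 4.38e-03 s⁻¹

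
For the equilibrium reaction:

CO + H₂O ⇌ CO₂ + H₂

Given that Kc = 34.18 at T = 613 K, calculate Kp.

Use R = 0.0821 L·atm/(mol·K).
K_p = 34.1800

Δn = (moles gaseous products) − (moles gaseous reactants) = 0
T = 613 K; RT = 0.0821 × 613 = 50.3273
Kp = Kc·(RT)^Δn = 34.18 × (50.3273)^0 = 34.18 × 1 = 34.1800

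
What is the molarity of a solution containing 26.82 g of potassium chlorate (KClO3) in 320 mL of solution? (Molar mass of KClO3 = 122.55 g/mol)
Moles of KClO3 = 26.82 g ÷ 122.55 g/mol = 0.218849 mol
Volume = 320 mL = 0.32 L
Molarity = 0.218849 mol ÷ 0.32 L = 0.6839 M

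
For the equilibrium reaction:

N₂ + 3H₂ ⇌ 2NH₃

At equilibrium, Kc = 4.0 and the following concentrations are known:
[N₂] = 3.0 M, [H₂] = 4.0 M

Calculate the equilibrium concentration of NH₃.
[NH₃] = 27.7128 M

Kc = ([NH₃]^2) / ([N₂] × [H₂]^3) = 4.0
[NH₃]^2 = Kc · (reactant terms)/(other product terms) = 4.0 · 192 / 1 = 768
[NH₃] = (768)^(1/2) = 27.7128 M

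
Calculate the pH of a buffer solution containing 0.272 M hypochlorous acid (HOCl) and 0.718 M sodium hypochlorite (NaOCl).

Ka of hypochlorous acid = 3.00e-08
pH = 7.94

pKa = -log(3.00e-08) = 7.52. pH = pKa + log([A⁻]/[HA]) = 7.52 + log(0.718/0.272)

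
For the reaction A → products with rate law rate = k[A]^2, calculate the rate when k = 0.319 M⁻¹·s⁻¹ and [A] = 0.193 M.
0.01188 M/s

rate = k·[A]^2 = 0.319·(0.193)^2 = 0.319·0.037249 = 0.01188 M/s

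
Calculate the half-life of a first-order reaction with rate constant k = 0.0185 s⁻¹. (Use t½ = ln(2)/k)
37.47 s

t½ = ln(2)/k = 0.6931/0.0185 = 37.47 s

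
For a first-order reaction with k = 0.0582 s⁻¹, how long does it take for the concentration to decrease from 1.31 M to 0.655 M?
11.91 s

From ln[A] = ln[A]₀ - k·t: t = ln([A]₀/[A])/k = ln(1.31/0.655)/0.0582 = ln(2.0000)/0.0582 = 0.6931/0.0582 = 11.91 s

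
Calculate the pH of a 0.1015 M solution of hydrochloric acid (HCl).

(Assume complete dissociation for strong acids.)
pH = 0.99

[H⁺] = 0.1015 M for strong acid. pH = -log[H⁺] = -log(0.1015)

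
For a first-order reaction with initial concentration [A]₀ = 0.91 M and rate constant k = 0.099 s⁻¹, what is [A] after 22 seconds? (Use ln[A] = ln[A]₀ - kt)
0.1031 M

ln[A] = ln[A]₀ - k·t = ln(0.91) - (0.099)·(22) = -0.0943 - 2.1780 = -2.2723
[A] = e^(-2.2723) = 0.1031 M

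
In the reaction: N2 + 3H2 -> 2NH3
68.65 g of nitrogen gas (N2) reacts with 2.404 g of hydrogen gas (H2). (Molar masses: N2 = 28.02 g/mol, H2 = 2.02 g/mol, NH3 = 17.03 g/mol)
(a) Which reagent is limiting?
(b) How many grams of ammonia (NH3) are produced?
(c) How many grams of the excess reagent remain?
(a) H2, (b) 13.51 g, (c) 57.53 g

Moles of N2 = 68.65 g ÷ 28.02 g/mol = 2.45004 mol
Moles of H2 = 2.404 g ÷ 2.02 g/mol = 1.1901 mol
Moles ÷ coefficient: N2: 2.45004/1 = 2.45, H2: 1.1901/3 = 0.3967
(a) H2 has the smaller value, so H2 is the limiting reagent.
(b) Moles of NH3 = 1.1901 mol H2 × (2/3) = 0.793399 mol; mass = 0.793399 mol × 17.03 g/mol = 13.51 g
(c) N2 consumed = 1.1901 × (1/3) = 0.3967 mol; remaining = 2.45004 − 0.3967 = 2.05334 mol; mass = 2.05334 mol × 28.02 g/mol = 57.53 g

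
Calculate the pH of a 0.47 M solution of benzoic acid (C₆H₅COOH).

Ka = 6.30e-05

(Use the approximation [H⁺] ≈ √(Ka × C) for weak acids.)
pH = 2.26

[H⁺] = √(Ka × C) = √(6.30e-05 × 0.47) = 5.4415e-03. pH = -log(5.4415e-03)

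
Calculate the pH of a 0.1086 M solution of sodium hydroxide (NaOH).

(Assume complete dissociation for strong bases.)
pH = 13.04

[OH⁻] = 0.1086 M for strong base. pOH = -log[OH⁻] = 0.96, pH = 14 - pOH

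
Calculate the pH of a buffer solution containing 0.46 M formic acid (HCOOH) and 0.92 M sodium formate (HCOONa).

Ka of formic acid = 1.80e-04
pH = 4.05

pKa = -log(1.80e-04) = 3.74. pH = pKa + log([A⁻]/[HA]) = 3.74 + log(0.92/0.46)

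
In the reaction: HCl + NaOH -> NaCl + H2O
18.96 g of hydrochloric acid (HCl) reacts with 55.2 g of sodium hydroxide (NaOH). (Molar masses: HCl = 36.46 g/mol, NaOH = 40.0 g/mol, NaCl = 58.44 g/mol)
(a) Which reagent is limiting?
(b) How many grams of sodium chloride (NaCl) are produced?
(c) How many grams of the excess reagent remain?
(a) HCl, (b) 30.39 g, (c) 34.4 g

Moles of HCl = 18.96 g ÷ 36.46 g/mol = 0.520022 mol
Moles of NaOH = 55.2 g ÷ 40.0 g/mol = 1.38 mol
Moles ÷ coefficient: HCl: 0.520022/1 = 0.52, NaOH: 1.38/1 = 1.38
(a) HCl has the smaller value, so HCl is the limiting reagent.
(b) Moles of NaCl = 0.520022 mol HCl × (1/1) = 0.520022 mol; mass = 0.520022 mol × 58.44 g/mol = 30.39 g
(c) NaOH consumed = 0.520022 × (1/1) = 0.520022 mol; remaining = 1.38 − 0.520022 = 0.859978 mol; mass = 0.859978 mol × 40.0 g/mol = 34.4 g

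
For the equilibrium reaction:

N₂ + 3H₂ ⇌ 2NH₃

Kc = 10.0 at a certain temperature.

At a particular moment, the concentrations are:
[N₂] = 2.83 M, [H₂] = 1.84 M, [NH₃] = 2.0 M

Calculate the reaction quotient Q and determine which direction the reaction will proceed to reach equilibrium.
Q = 0.227, Q < K, reaction proceeds forward (toward products)

Q = ([NH₃]^2) / ([N₂] × [H₂]^3)
  = ((2.0)^2) / ((2.83)·(1.84)^3) = 4/17.629 = 0.2269
Since Q = 0.2269 < Kc = 10.0, the reaction proceeds forward (toward products) to reach equilibrium.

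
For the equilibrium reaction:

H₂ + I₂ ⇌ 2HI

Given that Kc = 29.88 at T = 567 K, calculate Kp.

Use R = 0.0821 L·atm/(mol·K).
K_p = 29.8800

Δn = (moles gaseous products) − (moles gaseous reactants) = 0
T = 567 K; RT = 0.0821 × 567 = 46.5507
Kp = Kc·(RT)^Δn = 29.88 × (46.5507)^0 = 29.88 × 1 = 29.8800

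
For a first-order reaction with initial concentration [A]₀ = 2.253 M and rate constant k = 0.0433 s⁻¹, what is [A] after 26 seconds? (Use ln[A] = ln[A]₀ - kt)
0.7309 M

ln[A] = ln[A]₀ - k·t = ln(2.253) - (0.0433)·(26) = 0.8123 - 1.1258 = -0.3135
[A] = e^(-0.3135) = 0.7309 M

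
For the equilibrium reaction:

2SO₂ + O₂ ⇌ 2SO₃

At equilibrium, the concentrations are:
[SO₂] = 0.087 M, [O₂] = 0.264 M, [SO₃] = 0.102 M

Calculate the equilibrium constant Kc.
K_c = 5.2066

Kc = ([SO₃]^2) / ([SO₂]^2 × [O₂])
   = ((0.102)^2) / ((0.087)^2·(0.264))
   = 0.010404 / 0.0019982 = 5.2066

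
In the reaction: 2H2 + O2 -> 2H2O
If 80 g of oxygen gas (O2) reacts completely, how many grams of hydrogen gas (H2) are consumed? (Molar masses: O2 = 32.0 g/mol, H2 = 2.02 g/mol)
Moles of O2 = 80 g ÷ 32.0 g/mol = 2.5 mol
Mole ratio: 2 mol H2 / 1 mol O2
Moles of H2 = 2.5 × (2/1) = 5 mol
Mass of H2 = 5 mol × 2.02 g/mol = 10.1 g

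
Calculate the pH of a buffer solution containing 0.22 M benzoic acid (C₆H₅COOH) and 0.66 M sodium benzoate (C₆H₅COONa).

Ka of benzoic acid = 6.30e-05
pH = 4.68

pKa = -log(6.30e-05) = 4.20. pH = pKa + log([A⁻]/[HA]) = 4.20 + log(0.66/0.22)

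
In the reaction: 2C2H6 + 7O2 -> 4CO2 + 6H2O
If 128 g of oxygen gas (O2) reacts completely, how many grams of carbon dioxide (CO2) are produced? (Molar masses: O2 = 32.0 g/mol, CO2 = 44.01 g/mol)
Moles of O2 = 128 g ÷ 32.0 g/mol = 4 mol
Mole ratio: 4 mol CO2 / 7 mol O2
Moles of CO2 = 4 × (4/7) = 2.28571 mol
Mass of CO2 = 2.28571 mol × 44.01 g/mol = 100.6 g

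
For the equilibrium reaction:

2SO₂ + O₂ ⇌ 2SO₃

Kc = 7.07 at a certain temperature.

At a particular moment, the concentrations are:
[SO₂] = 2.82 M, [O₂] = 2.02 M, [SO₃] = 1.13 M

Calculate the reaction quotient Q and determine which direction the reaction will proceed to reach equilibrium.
Q = 0.079, Q < K, reaction proceeds forward (toward products)

Q = ([SO₃]^2) / ([SO₂]^2 × [O₂])
  = ((1.13)^2) / ((2.82)^2·(2.02)) = 1.2769/16.064 = 0.07949
Since Q = 0.07949 < Kc = 7.07, the reaction proceeds forward (toward products) to reach equilibrium.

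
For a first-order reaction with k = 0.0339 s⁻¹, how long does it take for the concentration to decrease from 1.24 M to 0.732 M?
15.55 s

From ln[A] = ln[A]₀ - k·t: t = ln([A]₀/[A])/k = ln(1.24/0.732)/0.0339 = ln(1.6940)/0.0339 = 0.5271/0.0339 = 15.55 s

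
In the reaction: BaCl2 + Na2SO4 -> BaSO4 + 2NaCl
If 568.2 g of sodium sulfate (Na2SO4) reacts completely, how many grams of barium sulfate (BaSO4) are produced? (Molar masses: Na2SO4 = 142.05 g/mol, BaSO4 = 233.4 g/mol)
Moles of Na2SO4 = 568.2 g ÷ 142.05 g/mol = 4 mol
Mole ratio: 1 mol BaSO4 / 1 mol Na2SO4
Moles of BaSO4 = 4 × (1/1) = 4 mol
Mass of BaSO4 = 4 mol × 233.4 g/mol = 933.6 g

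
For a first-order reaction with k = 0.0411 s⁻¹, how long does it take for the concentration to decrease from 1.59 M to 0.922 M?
13.26 s

From ln[A] = ln[A]₀ - k·t: t = ln([A]₀/[A])/k = ln(1.59/0.922)/0.0411 = ln(1.7245)/0.0411 = 0.5449/0.0411 = 13.26 s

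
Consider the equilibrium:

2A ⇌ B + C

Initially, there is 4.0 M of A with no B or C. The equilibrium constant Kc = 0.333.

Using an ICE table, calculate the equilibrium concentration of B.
[B] = 1.072 M

ICE: [A] = 4.0 − 2x, [B] = [C] = x.
Kc = x²/(4.0 − 2x)² = 0.333 ⇒ √Kc = x/(4.0 − 2x).
x = √0.333·4.0/(1 + 2√0.333) = 0.57706·4.0/2.1541 = 1.0715.
[B] = x = 1.072 M.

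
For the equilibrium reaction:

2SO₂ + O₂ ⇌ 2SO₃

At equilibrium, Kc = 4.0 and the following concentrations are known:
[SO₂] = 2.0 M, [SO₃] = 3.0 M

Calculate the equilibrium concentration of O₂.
[O₂] = 0.5625 M

Kc = ([SO₃]^2) / ([SO₂]^2 × [O₂]) = 4.0
[O₂]^1 = (product terms)/(Kc · other reactant terms) = 9 / (4.0 · 4) = 0.5625
[O₂] = 0.5625 M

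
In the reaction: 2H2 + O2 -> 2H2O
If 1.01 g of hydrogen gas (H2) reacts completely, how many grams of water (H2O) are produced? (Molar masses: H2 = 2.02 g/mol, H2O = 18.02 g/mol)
Moles of H2 = 1.01 g ÷ 2.02 g/mol = 0.5 mol
Mole ratio: 2 mol H2O / 2 mol H2
Moles of H2O = 0.5 × (2/2) = 0.5 mol
Mass of H2O = 0.5 mol × 18.02 g/mol = 9.01 g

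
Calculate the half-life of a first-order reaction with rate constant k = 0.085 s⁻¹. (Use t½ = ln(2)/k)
8.15 s

t½ = ln(2)/k = 0.6931/0.085 = 8.15 s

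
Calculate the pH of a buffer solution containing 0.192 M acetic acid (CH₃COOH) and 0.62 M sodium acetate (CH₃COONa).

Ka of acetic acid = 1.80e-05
pH = 5.25

pKa = -log(1.80e-05) = 4.74. pH = pKa + log([A⁻]/[HA]) = 4.74 + log(0.62/0.192)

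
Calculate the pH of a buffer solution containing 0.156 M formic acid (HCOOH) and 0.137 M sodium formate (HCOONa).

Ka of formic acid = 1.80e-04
pH = 3.69

pKa = -log(1.80e-04) = 3.74. pH = pKa + log([A⁻]/[HA]) = 3.74 + log(0.137/0.156)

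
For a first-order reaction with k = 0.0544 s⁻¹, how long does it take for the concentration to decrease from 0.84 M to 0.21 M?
25.48 s

From ln[A] = ln[A]₀ - k·t: t = ln([A]₀/[A])/k = ln(0.84/0.21)/0.0544 = ln(4.0000)/0.0544 = 1.3863/0.0544 = 25.48 s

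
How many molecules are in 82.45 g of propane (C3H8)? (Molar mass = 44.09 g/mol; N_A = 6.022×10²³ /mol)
Moles = 82.45 g ÷ 44.09 g/mol = 1.87004 mol
Molecules = 1.87004 mol × 6.022×10²³ /mol = 1.126e+24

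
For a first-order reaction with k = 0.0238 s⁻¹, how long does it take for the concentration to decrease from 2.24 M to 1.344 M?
21.46 s

From ln[A] = ln[A]₀ - k·t: t = ln([A]₀/[A])/k = ln(2.24/1.344)/0.0238 = ln(1.6667)/0.0238 = 0.5108/0.0238 = 21.46 s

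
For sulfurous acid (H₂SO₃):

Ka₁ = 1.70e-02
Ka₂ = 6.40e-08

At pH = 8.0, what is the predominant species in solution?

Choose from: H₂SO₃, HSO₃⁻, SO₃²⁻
SO₃²⁻

pKa1 = 1.77, pKa2 = 7.19. Each pKa is the crossover between adjacent species; pH = 8.0 lies in the region where SO₃²⁻ predominates.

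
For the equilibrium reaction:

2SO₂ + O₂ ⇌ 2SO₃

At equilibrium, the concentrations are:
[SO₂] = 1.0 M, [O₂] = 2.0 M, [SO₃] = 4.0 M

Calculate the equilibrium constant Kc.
K_c = 8.0000

Kc = ([SO₃]^2) / ([SO₂]^2 × [O₂])
   = ((4.0)^2) / ((1.0)^2·(2.0))
   = 16 / 2 = 8.0000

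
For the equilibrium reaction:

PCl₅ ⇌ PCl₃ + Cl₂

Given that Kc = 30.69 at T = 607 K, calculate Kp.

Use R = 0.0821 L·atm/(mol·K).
K_p = 1.53e+03

Δn = (moles gaseous products) − (moles gaseous reactants) = 1
T = 607 K; RT = 0.0821 × 607 = 49.8347
Kp = Kc·(RT)^Δn = 30.69 × (49.8347)^1 = 30.69 × 49.8347 = 1.53e+03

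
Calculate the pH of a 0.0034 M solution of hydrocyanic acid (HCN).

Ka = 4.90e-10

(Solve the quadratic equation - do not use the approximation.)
pH = 5.89

x² + Ka×x - Ka×C = 0. Using quadratic formula: [H⁺] = 1.2905e-06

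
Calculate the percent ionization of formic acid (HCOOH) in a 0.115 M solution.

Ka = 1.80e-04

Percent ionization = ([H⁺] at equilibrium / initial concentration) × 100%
Percent ionization = 3.88%

Let x = [H⁺]. Ka = x²/(C - x) ⇒ x² + (1.80e-04)x - (1.80e-04)(0.115) = 0. x = 4.4606e-03. Percent = (4.4606e-03/0.115) × 100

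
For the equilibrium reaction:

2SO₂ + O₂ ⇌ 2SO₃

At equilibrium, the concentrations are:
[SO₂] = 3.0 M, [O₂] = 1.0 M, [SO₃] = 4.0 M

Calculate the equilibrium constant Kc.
K_c = 1.7778

Kc = ([SO₃]^2) / ([SO₂]^2 × [O₂])
   = ((4.0)^2) / ((3.0)^2·(1.0))
   = 16 / 9 = 1.7778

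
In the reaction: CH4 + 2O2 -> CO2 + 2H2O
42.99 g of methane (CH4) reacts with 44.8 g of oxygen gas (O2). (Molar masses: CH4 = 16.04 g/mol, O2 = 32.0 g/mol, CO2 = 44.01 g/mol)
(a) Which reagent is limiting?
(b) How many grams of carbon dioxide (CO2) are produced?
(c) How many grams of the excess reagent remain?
(a) O2, (b) 30.81 g, (c) 31.76 g

Moles of CH4 = 42.99 g ÷ 16.04 g/mol = 2.68017 mol
Moles of O2 = 44.8 g ÷ 32.0 g/mol = 1.4 mol
Moles ÷ coefficient: CH4: 2.68017/1 = 2.68, O2: 1.4/2 = 0.7
(a) O2 has the smaller value, so O2 is the limiting reagent.
(b) Moles of CO2 = 1.4 mol O2 × (1/2) = 0.7 mol; mass = 0.7 mol × 44.01 g/mol = 30.81 g
(c) CH4 consumed = 1.4 × (1/2) = 0.7 mol; remaining = 2.68017 − 0.7 = 1.98017 mol; mass = 1.98017 mol × 16.04 g/mol = 31.76 g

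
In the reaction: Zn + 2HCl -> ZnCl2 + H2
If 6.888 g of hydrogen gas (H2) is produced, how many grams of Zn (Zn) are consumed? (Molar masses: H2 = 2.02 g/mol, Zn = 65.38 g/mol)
Moles of H2 = 6.888 g ÷ 2.02 g/mol = 3.4099 mol
Mole ratio: 1 mol Zn / 1 mol H2
Moles of Zn = 3.4099 × (1/1) = 3.4099 mol
Mass of Zn = 3.4099 mol × 65.38 g/mol = 222.9 g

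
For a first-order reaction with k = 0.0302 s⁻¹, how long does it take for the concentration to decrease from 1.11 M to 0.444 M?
30.34 s

From ln[A] = ln[A]₀ - k·t: t = ln([A]₀/[A])/k = ln(1.11/0.444)/0.0302 = ln(2.5000)/0.0302 = 0.9163/0.0302 = 30.34 s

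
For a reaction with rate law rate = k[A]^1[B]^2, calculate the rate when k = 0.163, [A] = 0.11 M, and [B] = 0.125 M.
0.0002802 M/s

rate = k·[A]^1·[B]^2 = 0.163·(0.11)^1·(0.125)^2 = 0.163·0.11·0.015625 = 0.0002802 M/s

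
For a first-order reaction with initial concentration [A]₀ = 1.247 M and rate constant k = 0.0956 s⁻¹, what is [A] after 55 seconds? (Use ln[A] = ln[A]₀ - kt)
0.0065 M

ln[A] = ln[A]₀ - k·t = ln(1.247) - (0.0956)·(55) = 0.2207 - 5.2580 = -5.0373
[A] = e^(-5.0373) = 0.0065 M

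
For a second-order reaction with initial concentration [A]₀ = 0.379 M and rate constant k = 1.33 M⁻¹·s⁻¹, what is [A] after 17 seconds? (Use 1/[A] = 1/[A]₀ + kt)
0.0396 M

1/[A] = 1/[A]₀ + k·t = 1/0.379 + (1.33)·(17) = 2.6385 + 22.6100 = 25.2485
[A] = 1/25.2485 = 0.0396 M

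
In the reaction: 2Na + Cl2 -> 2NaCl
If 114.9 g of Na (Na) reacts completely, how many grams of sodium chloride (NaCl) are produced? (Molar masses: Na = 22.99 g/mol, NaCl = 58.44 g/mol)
Moles of Na = 114.9 g ÷ 22.99 g/mol = 4.99783 mol
Mole ratio: 2 mol NaCl / 2 mol Na
Moles of NaCl = 4.99783 × (2/2) = 4.99783 mol
Mass of NaCl = 4.99783 mol × 58.44 g/mol = 292.1 g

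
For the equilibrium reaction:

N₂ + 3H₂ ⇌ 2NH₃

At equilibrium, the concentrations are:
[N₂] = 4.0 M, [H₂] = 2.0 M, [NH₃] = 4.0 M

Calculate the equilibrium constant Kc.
K_c = 0.5000

Kc = ([NH₃]^2) / ([N₂] × [H₂]^3)
   = ((4.0)^2) / ((4.0)·(2.0)^3)
   = 16 / 32 = 0.5000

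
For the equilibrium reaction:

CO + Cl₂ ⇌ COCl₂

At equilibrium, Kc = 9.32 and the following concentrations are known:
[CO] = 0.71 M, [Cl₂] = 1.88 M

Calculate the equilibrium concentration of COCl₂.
[COCl₂] = 12.4403 M

Kc = ([COCl₂]) / ([CO] × [Cl₂]) = 9.32
[COCl₂]^1 = Kc · (reactant terms)/(other product terms) = 9.32 · 1.3348 / 1 = 12.44
[COCl₂] = 12.4403 M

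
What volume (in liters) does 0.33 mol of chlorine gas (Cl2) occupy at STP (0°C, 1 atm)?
At STP, 1 mol of gas occupies 22.4 L
Volume = 0.33 mol × 22.4 L/mol = 7.39 L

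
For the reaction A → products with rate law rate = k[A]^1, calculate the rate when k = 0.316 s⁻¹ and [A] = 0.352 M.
0.1112 M/s

rate = k·[A]^1 = 0.316·(0.352)^1 = 0.316·0.352 = 0.1112 M/s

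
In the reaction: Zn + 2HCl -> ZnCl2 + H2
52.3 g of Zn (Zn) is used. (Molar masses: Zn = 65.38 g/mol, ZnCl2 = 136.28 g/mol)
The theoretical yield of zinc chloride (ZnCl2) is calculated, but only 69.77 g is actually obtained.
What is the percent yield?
Moles of Zn = 52.3 g ÷ 65.38 g/mol = 0.799939 mol
Mole ratio: 1 mol ZnCl2 / 1 mol Zn
Moles of ZnCl2 = 0.799939 × (1/1) = 0.799939 mol
Theoretical yield = 0.799939 mol × 136.28 g/mol = 109.02 g
Actual yield = 69.77 g
Percent yield = (69.77 / 109.02) × 100% = 64.0%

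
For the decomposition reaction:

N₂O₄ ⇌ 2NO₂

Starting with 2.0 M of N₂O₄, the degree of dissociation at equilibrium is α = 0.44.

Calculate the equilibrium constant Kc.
K_c = 2.7657

x = α·[A]₀ = 0.44 × 2.0 = 0.88 M dissociated.
At eq: [N₂O₄] = 2.0 − 0.88 = 1.12 M; [NO₂] = 2x = 1.76 M.
Kc = [NO₂]²/[N₂O₄] = (1.76)²/1.12 = 2.766.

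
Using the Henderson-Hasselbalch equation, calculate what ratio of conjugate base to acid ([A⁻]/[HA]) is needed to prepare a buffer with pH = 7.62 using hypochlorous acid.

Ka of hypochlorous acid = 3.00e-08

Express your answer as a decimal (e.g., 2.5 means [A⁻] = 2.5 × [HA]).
[A⁻]/[HA] = 1.251

pKa = −log(3.00e-08) = 7.5229. pH = pKa + log([A⁻]/[HA]). 7.62 = 7.5229 + log(ratio). log(ratio) = 7.62 − 7.5229 = 0.0971. ratio = 10^(0.0971) = 1.251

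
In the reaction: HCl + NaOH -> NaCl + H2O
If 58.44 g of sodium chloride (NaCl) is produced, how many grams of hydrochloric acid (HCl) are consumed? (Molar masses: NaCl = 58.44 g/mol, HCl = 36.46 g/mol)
Moles of NaCl = 58.44 g ÷ 58.44 g/mol = 1 mol
Mole ratio: 1 mol HCl / 1 mol NaCl
Moles of HCl = 1 × (1/1) = 1 mol
Mass of HCl = 1 mol × 36.46 g/mol = 36.46 g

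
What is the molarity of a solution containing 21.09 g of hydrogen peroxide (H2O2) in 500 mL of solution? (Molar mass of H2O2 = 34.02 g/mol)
Moles of H2O2 = 21.09 g ÷ 34.02 g/mol = 0.619929 mol
Volume = 500 mL = 0.5 L
Molarity = 0.619929 mol ÷ 0.5 L = 1.24 M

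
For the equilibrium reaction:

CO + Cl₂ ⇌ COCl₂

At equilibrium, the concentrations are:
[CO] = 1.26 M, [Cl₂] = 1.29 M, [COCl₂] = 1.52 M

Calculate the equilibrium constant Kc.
K_c = 0.9352

Kc = ([COCl₂]) / ([CO] × [Cl₂])
   = ((1.52)) / ((1.26)·(1.29))
   = 1.52 / 1.6254 = 0.9352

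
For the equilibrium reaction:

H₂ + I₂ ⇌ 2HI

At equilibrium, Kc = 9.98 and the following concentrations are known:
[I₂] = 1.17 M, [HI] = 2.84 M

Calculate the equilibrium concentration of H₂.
[H₂] = 0.6907 M

Kc = ([HI]^2) / ([H₂] × [I₂]) = 9.98
[H₂]^1 = (product terms)/(Kc · other reactant terms) = 8.0656 / (9.98 · 1.17) = 0.69075
[H₂] = 0.6907 M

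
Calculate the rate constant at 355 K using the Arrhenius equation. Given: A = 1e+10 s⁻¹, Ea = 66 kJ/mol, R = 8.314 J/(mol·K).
1.94e+00 s⁻¹

k = A·exp(-Ea/(R·T)) = 1e+10·exp(-66000/(8.314·355)) = 1e+10·exp(-22.3617) = 1e+10·1.9428e-10 = 1.94e+00 s⁻¹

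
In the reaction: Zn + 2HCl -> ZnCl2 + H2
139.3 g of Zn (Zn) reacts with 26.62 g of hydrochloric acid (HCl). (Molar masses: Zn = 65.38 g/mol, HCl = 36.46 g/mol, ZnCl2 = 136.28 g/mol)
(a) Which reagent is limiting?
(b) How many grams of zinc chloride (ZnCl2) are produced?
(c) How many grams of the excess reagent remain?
(a) HCl, (b) 49.75 g, (c) 115.4 g

Moles of Zn = 139.3 g ÷ 65.38 g/mol = 2.13062 mol
Moles of HCl = 26.62 g ÷ 36.46 g/mol = 0.730115 mol
Moles ÷ coefficient: Zn: 2.13062/1 = 2.131, HCl: 0.730115/2 = 0.3651
(a) HCl has the smaller value, so HCl is the limiting reagent.
(b) Moles of ZnCl2 = 0.730115 mol HCl × (1/2) = 0.365058 mol; mass = 0.365058 mol × 136.28 g/mol = 49.75 g
(c) Zn consumed = 0.730115 × (1/2) = 0.365058 mol; remaining = 2.13062 − 0.365058 = 1.76556 mol; mass = 1.76556 mol × 65.38 g/mol = 115.4 g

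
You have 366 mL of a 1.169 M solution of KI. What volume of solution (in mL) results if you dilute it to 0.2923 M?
Using M₁V₁ = M₂V₂:
1.169 × 366 = 0.2923 × V₂
V₂ = (1.169 × 366) / 0.2923 = 1464 mL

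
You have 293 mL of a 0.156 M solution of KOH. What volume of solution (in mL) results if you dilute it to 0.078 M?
Using M₁V₁ = M₂V₂:
0.156 × 293 = 0.078 × V₂
V₂ = (0.156 × 293) / 0.078 = 586 mL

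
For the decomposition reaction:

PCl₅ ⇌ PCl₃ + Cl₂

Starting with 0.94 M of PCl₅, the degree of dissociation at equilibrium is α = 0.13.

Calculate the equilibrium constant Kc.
K_c = 0.0183

x = α·[A]₀ = 0.13 × 0.94 = 0.1222 M dissociated.
At eq: [PCl₅] = 0.94 − 0.1222 = 0.8178 M; [PCl₃] = [Cl₂] = x = 0.1222 M.
Kc = [PCl₃][Cl₂]/[PCl₅] = (0.1222)²/0.8178 = 0.01826.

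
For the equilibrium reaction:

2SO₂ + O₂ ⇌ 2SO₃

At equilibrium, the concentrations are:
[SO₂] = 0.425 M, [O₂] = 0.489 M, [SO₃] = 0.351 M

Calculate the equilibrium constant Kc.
K_c = 1.3949

Kc = ([SO₃]^2) / ([SO₂]^2 × [O₂])
   = ((0.351)^2) / ((0.425)^2·(0.489))
   = 0.1232 / 0.088326 = 1.3949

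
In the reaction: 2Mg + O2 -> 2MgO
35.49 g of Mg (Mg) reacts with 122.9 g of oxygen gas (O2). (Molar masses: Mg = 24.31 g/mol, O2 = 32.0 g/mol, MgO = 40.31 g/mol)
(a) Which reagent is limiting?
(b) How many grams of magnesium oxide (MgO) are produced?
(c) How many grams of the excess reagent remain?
(a) Mg, (b) 58.85 g, (c) 99.54 g

Moles of Mg = 35.49 g ÷ 24.31 g/mol = 1.45989 mol
Moles of O2 = 122.9 g ÷ 32.0 g/mol = 3.84063 mol
Moles ÷ coefficient: Mg: 1.45989/2 = 0.7299, O2: 3.84063/1 = 3.841
(a) Mg has the smaller value, so Mg is the limiting reagent.
(b) Moles of MgO = 1.45989 mol Mg × (2/2) = 1.45989 mol; mass = 1.45989 mol × 40.31 g/mol = 58.85 g
(c) O2 consumed = 1.45989 × (1/2) = 0.729947 mol; remaining = 3.84063 − 0.729947 = 3.11068 mol; mass = 3.11068 mol × 32.0 g/mol = 99.54 g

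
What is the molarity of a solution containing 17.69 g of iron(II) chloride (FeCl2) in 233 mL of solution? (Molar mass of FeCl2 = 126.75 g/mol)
Moles of FeCl2 = 17.69 g ÷ 126.75 g/mol = 0.139566 mol
Volume = 233 mL = 0.233 L
Molarity = 0.139566 mol ÷ 0.233 L = 0.599 M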